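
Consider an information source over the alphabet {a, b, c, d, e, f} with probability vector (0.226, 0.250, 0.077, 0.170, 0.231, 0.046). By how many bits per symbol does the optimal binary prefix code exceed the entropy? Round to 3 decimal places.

Entropy H = −Σ p log₂ p ≈ 2.3970 bits.
Huffman merges: 23/500+77/1000→123/1000; 123/1000+17/100→293/1000; 113/500+231/1000→457/1000; 1/4+293/1000→543/1000; 457/1000+543/1000→1. L = 302/125 ≈ 2.4160.
L − H = 2.4160 − 2.3970 = 0.019 bits.

0.019 bits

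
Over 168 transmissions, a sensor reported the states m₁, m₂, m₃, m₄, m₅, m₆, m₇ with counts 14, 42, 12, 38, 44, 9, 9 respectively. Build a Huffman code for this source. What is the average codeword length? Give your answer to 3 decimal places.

2.524 bits/symbol

Probabilities are the counts divided by 168.
Repeatedly combine the two least-probable nodes; the expected code length is the sum of the merged weights.
merge 3/56 + 3/56 → 3/28
merge 1/14 + 1/12 → 13/84
merge 3/28 + 13/84 → 11/42
merge 19/84 + 1/4 → 10/21
merge 11/42 + 11/42 → 11/21
merge 10/21 + 11/21 → 1
L = 3/28 + 13/84 + 11/42 + 10/21 + 11/21 + 1 = 53/21 ≈ 2.524 bits/symbol.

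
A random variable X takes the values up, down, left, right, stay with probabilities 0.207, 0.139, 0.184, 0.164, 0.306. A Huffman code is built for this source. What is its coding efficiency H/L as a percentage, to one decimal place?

Entropy H = −Σ p log₂ p ≈ 2.2660 bits.
Huffman merges: 139/1000+41/250→303/1000; 23/125+207/1000→391/1000; 303/1000+153/500→609/1000; 391/1000+609/1000→1. L = 2303/1000 ≈ 2.3030.
Efficiency = H/L = 2.2660/2.3030 = 98.4%.

98.4%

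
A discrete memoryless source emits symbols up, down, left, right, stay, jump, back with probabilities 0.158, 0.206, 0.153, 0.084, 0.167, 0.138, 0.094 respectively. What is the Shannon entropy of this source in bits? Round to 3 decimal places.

2.751 bits

H = −Σ pᵢ log₂ pᵢ.
−0.158·log₂(0.158) = 0.4206
−0.206·log₂(0.206) = 0.4695
−0.153·log₂(0.153) = 0.4144
−0.084·log₂(0.084) = 0.3002
−0.167·log₂(0.167) = 0.4312
−0.138·log₂(0.138) = 0.3943
−0.094·log₂(0.094) = 0.3207
Sum ≈ 2.7508 → 2.751 bits.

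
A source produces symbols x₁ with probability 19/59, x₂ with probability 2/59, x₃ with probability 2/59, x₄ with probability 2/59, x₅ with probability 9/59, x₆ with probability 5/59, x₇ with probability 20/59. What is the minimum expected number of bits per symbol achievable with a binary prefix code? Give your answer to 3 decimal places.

Repeatedly combine the two least-probable nodes; the expected code length is the sum of the merged weights.
merge 2/59 + 2/59 → 4/59
merge 2/59 + 4/59 → 6/59
merge 5/59 + 6/59 → 11/59
merge 9/59 + 11/59 → 20/59
merge 19/59 + 20/59 → 39/59
merge 20/59 + 39/59 → 1
L = 4/59 + 6/59 + 11/59 + 20/59 + 39/59 + 1 = 139/59 ≈ 2.356 bits/symbol.

2.356 bits/symbol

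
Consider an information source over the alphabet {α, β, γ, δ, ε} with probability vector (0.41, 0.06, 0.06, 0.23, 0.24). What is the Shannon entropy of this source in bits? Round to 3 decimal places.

1.996 bits

H = −Σ pᵢ log₂ pᵢ.
−0.41·log₂(0.41) = 0.5274
−0.06·log₂(0.06) = 0.2435
−0.06·log₂(0.06) = 0.2435
−0.23·log₂(0.23) = 0.4877
−0.24·log₂(0.24) = 0.4941
Sum ≈ 1.9963 → 1.996 bits.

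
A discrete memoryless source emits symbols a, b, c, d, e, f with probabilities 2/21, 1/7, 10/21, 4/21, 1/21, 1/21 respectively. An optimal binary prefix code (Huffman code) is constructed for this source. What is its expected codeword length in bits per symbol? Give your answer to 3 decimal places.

Repeatedly combine the two least-probable nodes; the expected code length is the sum of the merged weights.
merge 1/21 + 1/21 → 2/21
merge 2/21 + 2/21 → 4/21
merge 1/7 + 4/21 → 1/3
merge 4/21 + 1/3 → 11/21
merge 10/21 + 11/21 → 1
L = 2/21 + 4/21 + 1/3 + 11/21 + 1 = 15/7 ≈ 2.143 bits/symbol.

2.143 bits/symbol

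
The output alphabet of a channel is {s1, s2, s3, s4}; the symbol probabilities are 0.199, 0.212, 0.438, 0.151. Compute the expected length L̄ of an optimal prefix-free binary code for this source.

Repeatedly combine the two least-probable nodes; the expected code length is the sum of the merged weights.
merge 151/1000 + 199/1000 → 7/20
merge 53/250 + 7/20 → 281/500
merge 219/500 + 281/500 → 1
L = 7/20 + 281/500 + 1 = 239/125 = 1.912 bits/symbol.

1.912 bits/symbol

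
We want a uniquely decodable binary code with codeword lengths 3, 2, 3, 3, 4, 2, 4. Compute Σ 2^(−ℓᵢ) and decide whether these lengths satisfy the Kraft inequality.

1; yes

With common denominator 2^4 = 16: Σ 2^(−ℓᵢ) = 2/16 + 4/16 + 2/16 + 2/16 + 1/16 + 4/16 + 1/16 = 16/16 = 1.
Kraft's inequality requires Σ ≤ 1; here Σ = 1 ≤ 1, so such a prefix code exists.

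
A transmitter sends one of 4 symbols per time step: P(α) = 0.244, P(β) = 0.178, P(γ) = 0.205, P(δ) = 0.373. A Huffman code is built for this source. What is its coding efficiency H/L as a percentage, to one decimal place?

Entropy H = −Σ p log₂ p ≈ 1.9392 bits.
Huffman merges: 89/500+41/200→383/1000; 61/250+373/1000→617/1000; 383/1000+617/1000→1. L = 2 ≈ 2.0000.
Efficiency = H/L = 1.9392/2.0000 = 97.0%.

97.0%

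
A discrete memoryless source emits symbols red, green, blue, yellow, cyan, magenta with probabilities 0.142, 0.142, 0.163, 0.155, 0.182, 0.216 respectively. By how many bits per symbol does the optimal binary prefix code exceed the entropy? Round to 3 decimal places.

Entropy H = −Σ p log₂ p ≈ 2.5681 bits.
Huffman merges: 71/500+71/500→71/250; 31/200+163/1000→159/500; 91/500+27/125→199/500; 71/250+159/500→301/500; 199/500+301/500→1. L = 1301/500 ≈ 2.6020.
L − H = 2.6020 − 2.5681 = 0.034 bits.

0.034 bits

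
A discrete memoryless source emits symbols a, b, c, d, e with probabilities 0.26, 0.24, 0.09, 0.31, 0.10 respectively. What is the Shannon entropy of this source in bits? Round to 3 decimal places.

H = −Σ pᵢ log₂ pᵢ.
−0.26·log₂(0.26) = 0.5053
−0.24·log₂(0.24) = 0.4941
−0.09·log₂(0.09) = 0.3127
−0.31·log₂(0.31) = 0.5238
−0.10·log₂(0.10) = 0.3322
Sum ≈ 2.1681 → 2.168 bits.

2.168 bits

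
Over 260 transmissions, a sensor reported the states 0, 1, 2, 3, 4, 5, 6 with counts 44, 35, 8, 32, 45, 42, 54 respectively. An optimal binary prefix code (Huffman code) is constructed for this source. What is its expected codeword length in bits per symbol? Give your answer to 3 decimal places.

2.773 bits/symbol

Probabilities are the counts divided by 260.
Repeatedly combine the two least-probable nodes; the expected code length is the sum of the merged weights.
merge 2/65 + 8/65 → 2/13
merge 7/52 + 2/13 → 15/52
merge 21/130 + 11/65 → 43/130
merge 9/52 + 27/130 → 99/260
merge 15/52 + 43/130 → 161/260
merge 99/260 + 161/260 → 1
L = 2/13 + 15/52 + 43/130 + 99/260 + 161/260 + 1 = 721/260 ≈ 2.773 bits/symbol.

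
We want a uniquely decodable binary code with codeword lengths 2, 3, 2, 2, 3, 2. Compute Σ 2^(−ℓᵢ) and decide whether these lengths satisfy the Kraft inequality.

1.25; no

With common denominator 2^3 = 8: Σ 2^(−ℓᵢ) = 2/8 + 1/8 + 2/8 + 2/8 + 1/8 + 2/8 = 10/8 = 1.25.
Kraft's inequality requires Σ ≤ 1; here Σ = 1.25 > 1, so no such prefix code exists.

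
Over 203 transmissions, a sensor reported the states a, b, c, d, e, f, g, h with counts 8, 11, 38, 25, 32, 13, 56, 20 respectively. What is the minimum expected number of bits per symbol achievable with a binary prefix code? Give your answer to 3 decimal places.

2.788 bits/symbol

Probabilities are the counts divided by 203.
Repeatedly combine the two least-probable nodes; the expected code length is the sum of the merged weights.
merge 8/203 + 11/203 → 19/203
merge 13/203 + 19/203 → 32/203
merge 20/203 + 25/203 → 45/203
merge 32/203 + 32/203 → 64/203
merge 38/203 + 45/203 → 83/203
merge 8/29 + 64/203 → 120/203
merge 83/203 + 120/203 → 1
L = 19/203 + 32/203 + 45/203 + 64/203 + 83/203 + 120/203 + 1 = 566/203 ≈ 2.788 bits/symbol.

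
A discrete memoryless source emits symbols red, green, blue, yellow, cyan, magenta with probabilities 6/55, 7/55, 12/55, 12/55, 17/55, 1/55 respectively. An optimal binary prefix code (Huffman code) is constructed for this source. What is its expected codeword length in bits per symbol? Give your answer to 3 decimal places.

Repeatedly combine the two least-probable nodes; the expected code length is the sum of the merged weights.
merge 1/55 + 6/55 → 7/55
merge 7/55 + 7/55 → 14/55
merge 12/55 + 12/55 → 24/55
merge 14/55 + 17/55 → 31/55
merge 24/55 + 31/55 → 1
L = 7/55 + 14/55 + 24/55 + 31/55 + 1 = 131/55 ≈ 2.382 bits/symbol.

2.382 bits/symbol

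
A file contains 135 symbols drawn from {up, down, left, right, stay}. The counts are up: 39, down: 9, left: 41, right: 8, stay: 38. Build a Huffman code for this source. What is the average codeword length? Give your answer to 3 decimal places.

2.126 bits/symbol

Probabilities are the counts divided by 135.
Repeatedly combine the two least-probable nodes; the expected code length is the sum of the merged weights.
merge 8/135 + 1/15 → 17/135
merge 17/135 + 38/135 → 11/27
merge 13/45 + 41/135 → 16/27
merge 11/27 + 16/27 → 1
L = 17/135 + 11/27 + 16/27 + 1 = 287/135 ≈ 2.126 bits/symbol.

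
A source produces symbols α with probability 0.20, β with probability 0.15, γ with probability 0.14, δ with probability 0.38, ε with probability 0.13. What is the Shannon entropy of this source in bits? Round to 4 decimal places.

H = −Σ pᵢ log₂ pᵢ.
−0.20·log₂(0.20) = 0.4644
−0.15·log₂(0.15) = 0.4105
−0.14·log₂(0.14) = 0.3971
−0.38·log₂(0.38) = 0.5305
−0.13·log₂(0.13) = 0.3826
Sum ≈ 2.1851 → 2.1851 bits.

2.1851 bits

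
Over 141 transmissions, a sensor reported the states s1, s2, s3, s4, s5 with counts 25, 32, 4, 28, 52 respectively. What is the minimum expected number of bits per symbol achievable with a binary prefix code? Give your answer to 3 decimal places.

Probabilities are the counts divided by 141.
Repeatedly combine the two least-probable nodes; the expected code length is the sum of the merged weights.
merge 4/141 + 25/141 → 29/141
merge 28/141 + 29/141 → 19/47
merge 32/141 + 52/141 → 28/47
merge 19/47 + 28/47 → 1
L = 29/141 + 19/47 + 28/47 + 1 = 311/141 ≈ 2.206 bits/symbol.

2.206 bits/symbol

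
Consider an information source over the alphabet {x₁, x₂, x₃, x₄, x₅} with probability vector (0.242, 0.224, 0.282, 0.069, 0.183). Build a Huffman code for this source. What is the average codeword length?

Repeatedly combine the two least-probable nodes; the expected code length is the sum of the merged weights.
merge 69/1000 + 183/1000 → 63/250
merge 28/125 + 121/500 → 233/500
merge 63/250 + 141/500 → 267/500
merge 233/500 + 267/500 → 1
L = 63/250 + 233/500 + 267/500 + 1 = 563/250 = 2.252 bits/symbol.

2.252 bits/symbol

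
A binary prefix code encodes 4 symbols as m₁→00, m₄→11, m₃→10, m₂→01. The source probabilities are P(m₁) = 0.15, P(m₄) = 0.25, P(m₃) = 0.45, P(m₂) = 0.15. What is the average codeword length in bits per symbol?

L̄ = Σ pᵢ·ℓᵢ = 0.15·2 + 0.25·2 + 0.45·2 + 0.15·2 = 2 bits/symbol.

2 bits/symbol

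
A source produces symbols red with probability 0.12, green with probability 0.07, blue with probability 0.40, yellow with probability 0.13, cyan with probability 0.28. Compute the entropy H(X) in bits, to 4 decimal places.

H = −Σ pᵢ log₂ pᵢ.
−0.12·log₂(0.12) = 0.3671
−0.07·log₂(0.07) = 0.2686
−0.40·log₂(0.40) = 0.5288
−0.13·log₂(0.13) = 0.3826
−0.28·log₂(0.28) = 0.5142
Sum ≈ 2.0613 → 2.0613 bits.

2.0613 bits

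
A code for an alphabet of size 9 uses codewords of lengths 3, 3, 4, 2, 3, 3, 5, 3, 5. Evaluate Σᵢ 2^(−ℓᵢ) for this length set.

1

With common denominator 2^5 = 32: Σ 2^(−ℓᵢ) = 4/32 + 4/32 + 2/32 + 8/32 + 4/32 + 4/32 + 1/32 + 4/32 + 1/32 = 32/32 = 1.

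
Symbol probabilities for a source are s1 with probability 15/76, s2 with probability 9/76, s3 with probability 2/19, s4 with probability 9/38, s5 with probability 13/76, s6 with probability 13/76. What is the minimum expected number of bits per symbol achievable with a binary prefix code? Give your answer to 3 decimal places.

2.566 bits/symbol

Repeatedly combine the two least-probable nodes; the expected code length is the sum of the merged weights.
merge 2/19 + 9/76 → 17/76
merge 13/76 + 13/76 → 13/38
merge 15/76 + 17/76 → 8/19
merge 9/38 + 13/38 → 11/19
merge 8/19 + 11/19 → 1
L = 17/76 + 13/38 + 8/19 + 11/19 + 1 = 195/76 ≈ 2.566 bits/symbol.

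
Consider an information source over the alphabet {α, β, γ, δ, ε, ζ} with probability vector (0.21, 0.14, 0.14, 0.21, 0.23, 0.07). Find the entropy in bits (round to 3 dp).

2.496 bits

H = −Σ pᵢ log₂ pᵢ.
−0.21·log₂(0.21) = 0.4728
−0.14·log₂(0.14) = 0.3971
−0.14·log₂(0.14) = 0.3971
−0.21·log₂(0.21) = 0.4728
−0.23·log₂(0.23) = 0.4877
−0.07·log₂(0.07) = 0.2686
Sum ≈ 2.4961 → 2.496 bits.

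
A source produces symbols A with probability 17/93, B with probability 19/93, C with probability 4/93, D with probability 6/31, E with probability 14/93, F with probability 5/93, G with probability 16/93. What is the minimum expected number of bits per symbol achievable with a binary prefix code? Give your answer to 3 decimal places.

2.699 bits/symbol

Repeatedly combine the two least-probable nodes; the expected code length is the sum of the merged weights.
merge 4/93 + 5/93 → 3/31
merge 3/31 + 14/93 → 23/93
merge 16/93 + 17/93 → 11/31
merge 6/31 + 19/93 → 37/93
merge 23/93 + 11/31 → 56/93
merge 37/93 + 56/93 → 1
L = 3/31 + 23/93 + 11/31 + 37/93 + 56/93 + 1 = 251/93 ≈ 2.699 bits/symbol.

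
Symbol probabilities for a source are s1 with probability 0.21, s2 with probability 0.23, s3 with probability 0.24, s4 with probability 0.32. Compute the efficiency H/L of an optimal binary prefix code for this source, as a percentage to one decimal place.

Entropy H = −Σ p log₂ p ≈ 1.9807 bits.
Huffman merges: 21/100+23/100→11/25; 6/25+8/25→14/25; 11/25+14/25→1. L = 2 ≈ 2.0000.
Efficiency = H/L = 1.9807/2.0000 = 99.0%.

99.0%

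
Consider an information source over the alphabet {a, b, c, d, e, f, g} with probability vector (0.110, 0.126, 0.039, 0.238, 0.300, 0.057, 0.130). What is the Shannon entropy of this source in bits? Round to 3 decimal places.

H = −Σ pᵢ log₂ pᵢ.
−0.110·log₂(0.110) = 0.3503
−0.126·log₂(0.126) = 0.3766
−0.039·log₂(0.039) = 0.1825
−0.238·log₂(0.238) = 0.4929
−0.300·log₂(0.300) = 0.5211
−0.057·log₂(0.057) = 0.2356
−0.130·log₂(0.130) = 0.3826
Sum ≈ 2.5416 → 2.542 bits.

2.542 bits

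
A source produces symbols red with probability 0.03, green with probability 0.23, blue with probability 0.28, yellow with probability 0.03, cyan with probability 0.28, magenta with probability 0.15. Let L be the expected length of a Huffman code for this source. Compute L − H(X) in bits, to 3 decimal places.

Entropy H = −Σ p log₂ p ≈ 2.2302 bits.
Huffman merges: 3/100+3/100→3/50; 3/50+3/20→21/100; 21/100+23/100→11/25; 7/25+7/25→14/25; 11/25+14/25→1. L = 227/100 ≈ 2.2700.
L − H = 2.2700 − 2.2302 = 0.040 bits.

0.040 bits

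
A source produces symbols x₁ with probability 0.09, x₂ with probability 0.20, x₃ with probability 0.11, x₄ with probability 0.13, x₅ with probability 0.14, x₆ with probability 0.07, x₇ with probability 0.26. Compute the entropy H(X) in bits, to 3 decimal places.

H = −Σ pᵢ log₂ pᵢ.
−0.09·log₂(0.09) = 0.3127
−0.20·log₂(0.20) = 0.4644
−0.11·log₂(0.11) = 0.3503
−0.13·log₂(0.13) = 0.3826
−0.14·log₂(0.14) = 0.3971
−0.07·log₂(0.07) = 0.2686
−0.26·log₂(0.26) = 0.5053
Sum ≈ 2.6809 → 2.681 bits.

2.681 bits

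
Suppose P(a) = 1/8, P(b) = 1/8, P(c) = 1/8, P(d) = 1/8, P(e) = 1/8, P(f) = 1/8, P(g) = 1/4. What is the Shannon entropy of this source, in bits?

Each probability is a power of 1/2, so log₂(1/p) is an integer.
H = Σ p·log₂(1/p) = 1/8·3 + 1/8·3 + 1/8·3 + 1/8·3 + 1/8·3 + 1/8·3 + 1/4·2 = 2.75 bits.

2.75 bits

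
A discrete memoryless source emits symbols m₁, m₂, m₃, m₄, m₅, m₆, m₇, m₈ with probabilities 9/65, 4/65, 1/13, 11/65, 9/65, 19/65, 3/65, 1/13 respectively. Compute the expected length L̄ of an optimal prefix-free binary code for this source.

2.8 bits/symbol

Repeatedly combine the two least-probable nodes; the expected code length is the sum of the merged weights.
merge 3/65 + 4/65 → 7/65
merge 1/13 + 1/13 → 2/13
merge 7/65 + 9/65 → 16/65
merge 9/65 + 2/13 → 19/65
merge 11/65 + 16/65 → 27/65
merge 19/65 + 19/65 → 38/65
merge 27/65 + 38/65 → 1
L = 7/65 + 2/13 + 16/65 + 19/65 + 27/65 + 38/65 + 1 = 14/5 = 2.8 bits/symbol.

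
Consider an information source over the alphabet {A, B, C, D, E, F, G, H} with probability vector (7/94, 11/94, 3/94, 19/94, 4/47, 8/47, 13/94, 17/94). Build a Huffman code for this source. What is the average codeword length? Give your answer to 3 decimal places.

2.904 bits/symbol

Repeatedly combine the two least-probable nodes; the expected code length is the sum of the merged weights.
merge 3/94 + 7/94 → 5/47
merge 4/47 + 5/47 → 9/47
merge 11/94 + 13/94 → 12/47
merge 8/47 + 17/94 → 33/94
merge 9/47 + 19/94 → 37/94
merge 12/47 + 33/94 → 57/94
merge 37/94 + 57/94 → 1
L = 5/47 + 9/47 + 12/47 + 33/94 + 37/94 + 57/94 + 1 = 273/94 ≈ 2.904 bits/symbol.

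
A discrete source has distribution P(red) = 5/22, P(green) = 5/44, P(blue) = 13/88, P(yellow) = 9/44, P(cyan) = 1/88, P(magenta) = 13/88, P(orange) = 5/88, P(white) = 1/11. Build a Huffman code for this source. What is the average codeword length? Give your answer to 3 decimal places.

Repeatedly combine the two least-probable nodes; the expected code length is the sum of the merged weights.
merge 1/88 + 5/88 → 3/44
merge 3/44 + 1/11 → 7/44
merge 5/44 + 13/88 → 23/88
merge 13/88 + 7/44 → 27/88
merge 9/44 + 5/22 → 19/44
merge 23/88 + 27/88 → 25/44
merge 19/44 + 25/44 → 1
L = 3/44 + 7/44 + 23/88 + 27/88 + 19/44 + 25/44 + 1 = 123/44 ≈ 2.795 bits/symbol.

2.795 bits/symbol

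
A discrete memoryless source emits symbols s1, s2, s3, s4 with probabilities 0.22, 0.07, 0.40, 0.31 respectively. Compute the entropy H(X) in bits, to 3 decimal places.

1.802 bits

H = −Σ pᵢ log₂ pᵢ.
−0.22·log₂(0.22) = 0.4806
−0.07·log₂(0.07) = 0.2686
−0.40·log₂(0.40) = 0.5288
−0.31·log₂(0.31) = 0.5238
Sum ≈ 1.8017 → 1.802 bits.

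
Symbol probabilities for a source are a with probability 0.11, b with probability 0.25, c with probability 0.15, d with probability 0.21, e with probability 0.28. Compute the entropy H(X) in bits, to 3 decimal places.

2.248 bits

H = −Σ pᵢ log₂ pᵢ.
−0.11·log₂(0.11) = 0.3503
−0.25·log₂(0.25) = 0.5000
−0.15·log₂(0.15) = 0.4105
−0.21·log₂(0.21) = 0.4728
−0.28·log₂(0.28) = 0.5142
Sum ≈ 2.2479 → 2.248 bits.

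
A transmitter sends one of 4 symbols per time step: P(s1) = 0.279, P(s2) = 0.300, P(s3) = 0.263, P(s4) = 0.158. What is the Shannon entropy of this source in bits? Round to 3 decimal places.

1.962 bits

H = −Σ pᵢ log₂ pᵢ.
−0.279·log₂(0.279) = 0.5138
−0.300·log₂(0.300) = 0.5211
−0.263·log₂(0.263) = 0.5068
−0.158·log₂(0.158) = 0.4206
Sum ≈ 1.9623 → 1.962 bits.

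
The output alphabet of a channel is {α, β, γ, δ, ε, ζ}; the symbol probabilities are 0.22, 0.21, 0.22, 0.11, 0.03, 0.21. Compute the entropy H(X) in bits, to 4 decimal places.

2.4088 bits

H = −Σ pᵢ log₂ pᵢ.
−0.22·log₂(0.22) = 0.4806
−0.21·log₂(0.21) = 0.4728
−0.22·log₂(0.22) = 0.4806
−0.11·log₂(0.11) = 0.3503
−0.03·log₂(0.03) = 0.1518
−0.21·log₂(0.21) = 0.4728
Sum ≈ 2.4088 → 2.4088 bits.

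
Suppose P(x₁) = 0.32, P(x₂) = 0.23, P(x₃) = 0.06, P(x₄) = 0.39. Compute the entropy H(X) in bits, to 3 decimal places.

H = −Σ pᵢ log₂ pᵢ.
−0.32·log₂(0.32) = 0.5260
−0.23·log₂(0.23) = 0.4877
−0.06·log₂(0.06) = 0.2435
−0.39·log₂(0.39) = 0.5298
Sum ≈ 1.7870 → 1.787 bits.

1.787 bits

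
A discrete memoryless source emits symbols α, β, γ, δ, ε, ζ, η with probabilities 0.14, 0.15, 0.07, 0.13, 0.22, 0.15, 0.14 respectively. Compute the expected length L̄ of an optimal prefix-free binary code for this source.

Repeatedly combine the two least-probable nodes; the expected code length is the sum of the merged weights.
merge 7/100 + 13/100 → 1/5
merge 7/50 + 7/50 → 7/25
merge 3/20 + 3/20 → 3/10
merge 1/5 + 11/50 → 21/50
merge 7/25 + 3/10 → 29/50
merge 21/50 + 29/50 → 1
L = 1/5 + 7/25 + 3/10 + 21/50 + 29/50 + 1 = 139/50 = 2.78 bits/symbol.

2.78 bits/symbol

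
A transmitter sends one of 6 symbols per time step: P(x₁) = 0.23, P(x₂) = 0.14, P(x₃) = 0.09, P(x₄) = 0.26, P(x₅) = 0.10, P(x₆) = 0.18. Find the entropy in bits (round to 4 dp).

2.4802 bits

H = −Σ pᵢ log₂ pᵢ.
−0.23·log₂(0.23) = 0.4877
−0.14·log₂(0.14) = 0.3971
−0.09·log₂(0.09) = 0.3127
−0.26·log₂(0.26) = 0.5053
−0.10·log₂(0.10) = 0.3322
−0.18·log₂(0.18) = 0.4453
Sum ≈ 2.4802 → 2.4802 bits.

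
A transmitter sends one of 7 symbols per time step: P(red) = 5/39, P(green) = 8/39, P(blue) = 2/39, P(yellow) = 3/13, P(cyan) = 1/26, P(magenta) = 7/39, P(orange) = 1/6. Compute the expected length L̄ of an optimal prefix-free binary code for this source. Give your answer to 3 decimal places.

2.654 bits/symbol

Repeatedly combine the two least-probable nodes; the expected code length is the sum of the merged weights.
merge 1/26 + 2/39 → 7/78
merge 7/78 + 5/39 → 17/78
merge 1/6 + 7/39 → 9/26
merge 8/39 + 17/78 → 11/26
merge 3/13 + 9/26 → 15/26
merge 11/26 + 15/26 → 1
L = 7/78 + 17/78 + 9/26 + 11/26 + 15/26 + 1 = 69/26 ≈ 2.654 bits/symbol.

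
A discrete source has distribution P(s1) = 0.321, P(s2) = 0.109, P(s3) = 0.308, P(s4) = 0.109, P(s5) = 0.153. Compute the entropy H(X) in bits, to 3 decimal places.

2.161 bits

H = −Σ pᵢ log₂ pᵢ.
−0.321·log₂(0.321) = 0.5262
−0.109·log₂(0.109) = 0.3485
−0.308·log₂(0.308) = 0.5233
−0.109·log₂(0.109) = 0.3485
−0.153·log₂(0.153) = 0.4144
Sum ≈ 2.1610 → 2.161 bits.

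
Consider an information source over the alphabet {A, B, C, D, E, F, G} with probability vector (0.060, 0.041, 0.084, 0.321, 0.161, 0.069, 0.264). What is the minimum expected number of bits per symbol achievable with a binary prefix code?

Repeatedly combine the two least-probable nodes; the expected code length is the sum of the merged weights.
merge 41/1000 + 3/50 → 101/1000
merge 69/1000 + 21/250 → 153/1000
merge 101/1000 + 153/1000 → 127/500
merge 161/1000 + 127/500 → 83/200
merge 33/125 + 321/1000 → 117/200
merge 83/200 + 117/200 → 1
L = 101/1000 + 153/1000 + 127/500 + 83/200 + 117/200 + 1 = 627/250 = 2.508 bits/symbol.

2.508 bits/symbol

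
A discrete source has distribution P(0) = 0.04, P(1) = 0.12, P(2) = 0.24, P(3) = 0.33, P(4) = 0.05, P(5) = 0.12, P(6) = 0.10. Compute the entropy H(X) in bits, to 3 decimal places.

H = −Σ pᵢ log₂ pᵢ.
−0.04·log₂(0.04) = 0.1858
−0.12·log₂(0.12) = 0.3671
−0.24·log₂(0.24) = 0.4941
−0.33·log₂(0.33) = 0.5278
−0.05·log₂(0.05) = 0.2161
−0.12·log₂(0.12) = 0.3671
−0.10·log₂(0.10) = 0.3322
Sum ≈ 2.4901 → 2.490 bits.

2.490 bits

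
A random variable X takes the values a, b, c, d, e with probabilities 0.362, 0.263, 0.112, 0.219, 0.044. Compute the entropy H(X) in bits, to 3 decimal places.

H = −Σ pᵢ log₂ pᵢ.
−0.362·log₂(0.362) = 0.5307
−0.263·log₂(0.263) = 0.5068
−0.112·log₂(0.112) = 0.3537
−0.219·log₂(0.219) = 0.4798
−0.044·log₂(0.044) = 0.1983
Sum ≈ 2.0693 → 2.069 bits.

2.069 bits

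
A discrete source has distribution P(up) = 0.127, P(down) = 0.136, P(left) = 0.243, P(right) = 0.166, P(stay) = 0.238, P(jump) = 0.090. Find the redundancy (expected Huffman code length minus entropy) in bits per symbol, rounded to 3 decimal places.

Entropy H = −Σ p log₂ p ≈ 2.5011 bits.
Huffman merges: 9/100+127/1000→217/1000; 17/125+83/500→151/500; 217/1000+119/500→91/200; 243/1000+151/500→109/200; 91/200+109/200→1. L = 2519/1000 ≈ 2.5190.
L − H = 2.5190 − 2.5011 = 0.018 bits.

0.018 bits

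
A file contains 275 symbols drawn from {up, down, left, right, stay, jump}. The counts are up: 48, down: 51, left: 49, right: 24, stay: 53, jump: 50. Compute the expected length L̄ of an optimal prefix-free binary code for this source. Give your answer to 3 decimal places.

Probabilities are the counts divided by 275.
Repeatedly combine the two least-probable nodes; the expected code length is the sum of the merged weights.
merge 24/275 + 48/275 → 72/275
merge 49/275 + 2/11 → 9/25
merge 51/275 + 53/275 → 104/275
merge 72/275 + 9/25 → 171/275
merge 104/275 + 171/275 → 1
L = 72/275 + 9/25 + 104/275 + 171/275 + 1 = 721/275 ≈ 2.622 bits/symbol.

2.622 bits/symbol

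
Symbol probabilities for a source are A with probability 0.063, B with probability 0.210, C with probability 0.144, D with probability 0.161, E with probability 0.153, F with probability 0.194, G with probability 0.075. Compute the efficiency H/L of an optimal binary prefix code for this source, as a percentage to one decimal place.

98.9%

Entropy H = −Σ p log₂ p ≈ 2.7046 bits.
Huffman merges: 63/1000+3/40→69/500; 69/500+18/125→141/500; 153/1000+161/1000→157/500; 97/500+21/100→101/250; 141/500+157/500→149/250; 101/250+149/250→1. L = 1367/500 ≈ 2.7340.
Efficiency = H/L = 2.7046/2.7340 = 98.9%.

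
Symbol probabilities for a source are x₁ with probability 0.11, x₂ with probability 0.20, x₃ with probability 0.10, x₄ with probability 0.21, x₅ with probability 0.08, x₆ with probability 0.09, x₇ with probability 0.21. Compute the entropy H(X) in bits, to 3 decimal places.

H = −Σ pᵢ log₂ pᵢ.
−0.11·log₂(0.11) = 0.3503
−0.20·log₂(0.20) = 0.4644
−0.10·log₂(0.10) = 0.3322
−0.21·log₂(0.21) = 0.4728
−0.08·log₂(0.08) = 0.2915
−0.09·log₂(0.09) = 0.3127
−0.21·log₂(0.21) = 0.4728
Sum ≈ 2.6967 → 2.697 bits.

2.697 bits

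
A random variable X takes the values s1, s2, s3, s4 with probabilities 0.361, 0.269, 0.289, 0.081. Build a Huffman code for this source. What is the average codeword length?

1.989 bits/symbol

Repeatedly combine the two least-probable nodes; the expected code length is the sum of the merged weights.
merge 81/1000 + 269/1000 → 7/20
merge 289/1000 + 7/20 → 639/1000
merge 361/1000 + 639/1000 → 1
L = 7/20 + 639/1000 + 1 = 1989/1000 = 1.989 bits/symbol.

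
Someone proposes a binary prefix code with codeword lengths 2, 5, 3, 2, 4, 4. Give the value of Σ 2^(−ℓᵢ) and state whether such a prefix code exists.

0.78125; yes

With common denominator 2^5 = 32: Σ 2^(−ℓᵢ) = 8/32 + 1/32 + 4/32 + 8/32 + 2/32 + 2/32 = 25/32 = 0.78125.
Kraft's inequality requires Σ ≤ 1; here Σ = 0.78125 ≤ 1, so such a prefix code exists.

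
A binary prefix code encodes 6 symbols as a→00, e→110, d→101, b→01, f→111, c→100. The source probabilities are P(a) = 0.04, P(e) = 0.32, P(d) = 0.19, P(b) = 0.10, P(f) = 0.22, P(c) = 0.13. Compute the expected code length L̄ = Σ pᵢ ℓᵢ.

2.86 bits/symbol

L̄ = Σ pᵢ·ℓᵢ = 0.04·2 + 0.32·3 + 0.19·3 + 0.10·2 + 0.22·3 + 0.13·3 = 2.86 bits/symbol.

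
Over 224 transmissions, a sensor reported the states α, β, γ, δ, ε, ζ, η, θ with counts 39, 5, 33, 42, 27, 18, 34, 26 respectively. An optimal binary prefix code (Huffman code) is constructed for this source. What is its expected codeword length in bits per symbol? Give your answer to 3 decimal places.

Probabilities are the counts divided by 224.
Repeatedly combine the two least-probable nodes; the expected code length is the sum of the merged weights.
merge 5/224 + 9/112 → 23/224
merge 23/224 + 13/112 → 7/32
merge 27/224 + 33/224 → 15/56
merge 17/112 + 39/224 → 73/224
merge 3/16 + 7/32 → 13/32
merge 15/56 + 73/224 → 19/32
merge 13/32 + 19/32 → 1
L = 23/224 + 7/32 + 15/56 + 73/224 + 13/32 + 19/32 + 1 = 653/224 ≈ 2.915 bits/symbol.

2.915 bits/symbol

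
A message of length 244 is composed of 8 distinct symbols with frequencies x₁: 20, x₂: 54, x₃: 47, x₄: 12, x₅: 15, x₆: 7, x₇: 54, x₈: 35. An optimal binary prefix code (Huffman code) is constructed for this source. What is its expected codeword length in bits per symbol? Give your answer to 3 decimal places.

Probabilities are the counts divided by 244.
Repeatedly combine the two least-probable nodes; the expected code length is the sum of the merged weights.
merge 7/244 + 3/61 → 19/244
merge 15/244 + 19/244 → 17/122
merge 5/61 + 17/122 → 27/122
merge 35/244 + 47/244 → 41/122
merge 27/122 + 27/122 → 27/61
merge 27/122 + 41/122 → 34/61
merge 27/61 + 34/61 → 1
L = 19/244 + 17/122 + 27/122 + 41/122 + 27/61 + 34/61 + 1 = 677/244 ≈ 2.775 bits/symbol.

2.775 bits/symbol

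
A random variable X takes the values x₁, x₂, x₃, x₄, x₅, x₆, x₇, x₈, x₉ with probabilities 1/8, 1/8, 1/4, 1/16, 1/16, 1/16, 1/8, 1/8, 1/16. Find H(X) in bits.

3 bits

Each probability is a power of 1/2, so log₂(1/p) is an integer.
H = Σ p·log₂(1/p) = 1/8·3 + 1/8·3 + 1/4·2 + 1/16·4 + 1/16·4 + 1/16·4 + 1/8·3 + 1/8·3 + 1/16·4 = 3 bits.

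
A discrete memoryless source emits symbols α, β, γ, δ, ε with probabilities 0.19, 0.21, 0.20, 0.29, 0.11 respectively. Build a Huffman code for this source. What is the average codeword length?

Repeatedly combine the two least-probable nodes; the expected code length is the sum of the merged weights.
merge 11/100 + 19/100 → 3/10
merge 1/5 + 21/100 → 41/100
merge 29/100 + 3/10 → 59/100
merge 41/100 + 59/100 → 1
L = 3/10 + 41/100 + 59/100 + 1 = 23/10 = 2.3 bits/symbol.

2.3 bits/symbol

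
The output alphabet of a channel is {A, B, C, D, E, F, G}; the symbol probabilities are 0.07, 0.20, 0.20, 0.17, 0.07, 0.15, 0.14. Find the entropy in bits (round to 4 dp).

H = −Σ pᵢ log₂ pᵢ.
−0.07·log₂(0.07) = 0.2686
−0.20·log₂(0.20) = 0.4644
−0.20·log₂(0.20) = 0.4644
−0.17·log₂(0.17) = 0.4346
−0.07·log₂(0.07) = 0.2686
−0.15·log₂(0.15) = 0.4105
−0.14·log₂(0.14) = 0.3971
Sum ≈ 2.7081 → 2.7081 bits.

2.7081 bits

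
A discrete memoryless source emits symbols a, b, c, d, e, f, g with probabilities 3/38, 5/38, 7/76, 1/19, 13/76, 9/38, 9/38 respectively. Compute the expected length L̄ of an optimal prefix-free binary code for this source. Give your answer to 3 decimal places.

Repeatedly combine the two least-probable nodes; the expected code length is the sum of the merged weights.
merge 1/19 + 3/38 → 5/38
merge 7/76 + 5/38 → 17/76
merge 5/38 + 13/76 → 23/76
merge 17/76 + 9/38 → 35/76
merge 9/38 + 23/76 → 41/76
merge 35/76 + 41/76 → 1
L = 5/38 + 17/76 + 23/76 + 35/76 + 41/76 + 1 = 101/38 ≈ 2.658 bits/symbol.

2.658 bits/symbol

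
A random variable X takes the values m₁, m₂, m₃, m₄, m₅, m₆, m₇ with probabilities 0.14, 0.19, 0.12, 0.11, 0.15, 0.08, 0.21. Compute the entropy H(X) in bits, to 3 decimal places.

2.745 bits

H = −Σ pᵢ log₂ pᵢ.
−0.14·log₂(0.14) = 0.3971
−0.19·log₂(0.19) = 0.4552
−0.12·log₂(0.12) = 0.3671
−0.11·log₂(0.11) = 0.3503
−0.15·log₂(0.15) = 0.4105
−0.08·log₂(0.08) = 0.2915
−0.21·log₂(0.21) = 0.4728
Sum ≈ 2.7446 → 2.745 bits.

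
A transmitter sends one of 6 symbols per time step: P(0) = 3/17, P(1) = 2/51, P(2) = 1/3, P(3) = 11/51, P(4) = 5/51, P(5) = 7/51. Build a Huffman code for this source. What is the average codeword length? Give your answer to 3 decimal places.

2.412 bits/symbol

Repeatedly combine the two least-probable nodes; the expected code length is the sum of the merged weights.
merge 2/51 + 5/51 → 7/51
merge 7/51 + 7/51 → 14/51
merge 3/17 + 11/51 → 20/51
merge 14/51 + 1/3 → 31/51
merge 20/51 + 31/51 → 1
L = 7/51 + 14/51 + 20/51 + 31/51 + 1 = 41/17 ≈ 2.412 bits/symbol.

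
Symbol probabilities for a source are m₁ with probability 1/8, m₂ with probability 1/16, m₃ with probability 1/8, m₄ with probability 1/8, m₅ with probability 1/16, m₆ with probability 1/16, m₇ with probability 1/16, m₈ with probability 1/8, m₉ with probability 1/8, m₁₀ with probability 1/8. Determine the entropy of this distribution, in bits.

Each probability is a power of 1/2, so log₂(1/p) is an integer.
H = Σ p·log₂(1/p) = 1/8·3 + 1/16·4 + 1/8·3 + 1/8·3 + 1/16·4 + 1/16·4 + 1/16·4 + 1/8·3 + 1/8·3 + 1/8·3 = 3.25 bits.

3.25 bits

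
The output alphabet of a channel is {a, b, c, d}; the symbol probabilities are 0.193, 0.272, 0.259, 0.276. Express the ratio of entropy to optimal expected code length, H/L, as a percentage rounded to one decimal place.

Entropy H = −Σ p log₂ p ≈ 1.9863 bits.
Huffman merges: 193/1000+259/1000→113/250; 34/125+69/250→137/250; 113/250+137/250→1. L = 2 ≈ 2.0000.
Efficiency = H/L = 1.9863/2.0000 = 99.3%.

99.3%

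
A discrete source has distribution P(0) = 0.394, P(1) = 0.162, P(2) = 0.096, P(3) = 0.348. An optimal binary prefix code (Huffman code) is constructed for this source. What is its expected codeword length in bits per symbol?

Repeatedly combine the two least-probable nodes; the expected code length is the sum of the merged weights.
merge 12/125 + 81/500 → 129/500
merge 129/500 + 87/250 → 303/500
merge 197/500 + 303/500 → 1
L = 129/500 + 303/500 + 1 = 233/125 = 1.864 bits/symbol.

1.864 bits/symbol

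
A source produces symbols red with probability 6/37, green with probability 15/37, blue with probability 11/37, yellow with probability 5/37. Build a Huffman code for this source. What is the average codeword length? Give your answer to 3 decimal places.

Repeatedly combine the two least-probable nodes; the expected code length is the sum of the merged weights.
merge 5/37 + 6/37 → 11/37
merge 11/37 + 11/37 → 22/37
merge 15/37 + 22/37 → 1
L = 11/37 + 22/37 + 1 = 70/37 ≈ 1.892 bits/symbol.

1.892 bits/symbol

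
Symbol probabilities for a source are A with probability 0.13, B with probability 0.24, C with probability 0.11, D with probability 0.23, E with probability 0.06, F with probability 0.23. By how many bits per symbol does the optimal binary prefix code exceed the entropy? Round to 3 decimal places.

0.024 bits

Entropy H = −Σ p log₂ p ≈ 2.4459 bits.
Huffman merges: 3/50+11/100→17/100; 13/100+17/100→3/10; 23/100+23/100→23/50; 6/25+3/10→27/50; 23/50+27/50→1. L = 247/100 ≈ 2.4700.
L − H = 2.4700 − 2.4459 = 0.024 bits.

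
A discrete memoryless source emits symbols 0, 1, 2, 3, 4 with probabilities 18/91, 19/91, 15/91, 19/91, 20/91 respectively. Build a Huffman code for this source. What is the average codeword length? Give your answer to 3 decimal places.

2.363 bits/symbol

Repeatedly combine the two least-probable nodes; the expected code length is the sum of the merged weights.
merge 15/91 + 18/91 → 33/91
merge 19/91 + 19/91 → 38/91
merge 20/91 + 33/91 → 53/91
merge 38/91 + 53/91 → 1
L = 33/91 + 38/91 + 53/91 + 1 = 215/91 ≈ 2.363 bits/symbol.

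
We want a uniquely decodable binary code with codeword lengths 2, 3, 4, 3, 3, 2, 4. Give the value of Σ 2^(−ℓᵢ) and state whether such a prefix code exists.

1; yes

With common denominator 2^4 = 16: Σ 2^(−ℓᵢ) = 4/16 + 2/16 + 1/16 + 2/16 + 2/16 + 4/16 + 1/16 = 16/16 = 1.
Kraft's inequality requires Σ ≤ 1; here Σ = 1 ≤ 1, so such a prefix code exists.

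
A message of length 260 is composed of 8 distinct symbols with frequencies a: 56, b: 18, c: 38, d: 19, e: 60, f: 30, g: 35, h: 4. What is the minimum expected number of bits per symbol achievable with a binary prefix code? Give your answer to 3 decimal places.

Probabilities are the counts divided by 260.
Repeatedly combine the two least-probable nodes; the expected code length is the sum of the merged weights.
merge 1/65 + 9/130 → 11/130
merge 19/260 + 11/130 → 41/260
merge 3/26 + 7/52 → 1/4
merge 19/130 + 41/260 → 79/260
merge 14/65 + 3/13 → 29/65
merge 1/4 + 79/260 → 36/65
merge 29/65 + 36/65 → 1
L = 11/130 + 41/260 + 1/4 + 79/260 + 29/65 + 36/65 + 1 = 727/260 ≈ 2.796 bits/symbol.

2.796 bits/symbol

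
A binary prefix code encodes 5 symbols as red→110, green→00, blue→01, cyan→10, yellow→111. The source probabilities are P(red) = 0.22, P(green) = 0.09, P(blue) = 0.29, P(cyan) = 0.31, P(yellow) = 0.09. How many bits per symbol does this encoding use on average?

2.31 bits/symbol

L̄ = Σ pᵢ·ℓᵢ = 0.22·3 + 0.09·2 + 0.29·2 + 0.31·2 + 0.09·3 = 2.31 bits/symbol.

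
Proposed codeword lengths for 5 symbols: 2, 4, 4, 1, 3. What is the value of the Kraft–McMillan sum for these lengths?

1

With common denominator 2^4 = 16: Σ 2^(−ℓᵢ) = 4/16 + 1/16 + 1/16 + 8/16 + 2/16 = 16/16 = 1.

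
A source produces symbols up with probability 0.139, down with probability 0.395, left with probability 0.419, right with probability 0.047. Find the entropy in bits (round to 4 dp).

H = −Σ pᵢ log₂ pᵢ.
−0.139·log₂(0.139) = 0.3957
−0.395·log₂(0.395) = 0.5293
−0.419·log₂(0.419) = 0.5258
−0.047·log₂(0.047) = 0.2073
Sum ≈ 1.6582 → 1.6582 bits.

1.6582 bits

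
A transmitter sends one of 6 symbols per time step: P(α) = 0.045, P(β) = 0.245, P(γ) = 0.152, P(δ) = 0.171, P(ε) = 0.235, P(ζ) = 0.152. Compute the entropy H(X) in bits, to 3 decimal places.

H = −Σ pᵢ log₂ pᵢ.
−0.045·log₂(0.045) = 0.2013
−0.245·log₂(0.245) = 0.4971
−0.152·log₂(0.152) = 0.4131
−0.171·log₂(0.171) = 0.4357
−0.235·log₂(0.235) = 0.4910
−0.152·log₂(0.152) = 0.4131
Sum ≈ 2.4514 → 2.451 bits.

2.451 bits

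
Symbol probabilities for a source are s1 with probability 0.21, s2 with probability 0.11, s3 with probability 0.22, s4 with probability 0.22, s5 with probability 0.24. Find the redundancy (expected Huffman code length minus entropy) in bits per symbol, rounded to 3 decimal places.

0.042 bits

Entropy H = −Σ p log₂ p ≈ 2.2784 bits.
Huffman merges: 11/100+21/100→8/25; 11/50+11/50→11/25; 6/25+8/25→14/25; 11/25+14/25→1. L = 58/25 ≈ 2.3200.
L − H = 2.3200 − 2.2784 = 0.042 bits.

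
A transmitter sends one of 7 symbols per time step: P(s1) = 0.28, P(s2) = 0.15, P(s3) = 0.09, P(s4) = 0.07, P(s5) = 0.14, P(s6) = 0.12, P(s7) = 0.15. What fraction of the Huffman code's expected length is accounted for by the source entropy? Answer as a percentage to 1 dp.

Entropy H = −Σ p log₂ p ≈ 2.6807 bits.
Huffman merges: 7/100+9/100→4/25; 3/25+7/50→13/50; 3/20+3/20→3/10; 4/25+13/50→21/50; 7/25+3/10→29/50; 21/50+29/50→1. L = 68/25 ≈ 2.7200.
Efficiency = H/L = 2.6807/2.7200 = 98.6%.

98.6%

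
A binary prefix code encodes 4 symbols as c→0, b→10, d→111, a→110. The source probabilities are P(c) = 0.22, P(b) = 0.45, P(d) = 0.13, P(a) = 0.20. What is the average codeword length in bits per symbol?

L̄ = Σ pᵢ·ℓᵢ = 0.22·1 + 0.45·2 + 0.13·3 + 0.20·3 = 2.11 bits/symbol.

2.11 bits/symbol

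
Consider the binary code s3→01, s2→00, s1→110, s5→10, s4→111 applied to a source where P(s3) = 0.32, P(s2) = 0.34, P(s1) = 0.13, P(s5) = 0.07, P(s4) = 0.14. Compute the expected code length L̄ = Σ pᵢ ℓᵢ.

L̄ = Σ pᵢ·ℓᵢ = 0.32·2 + 0.34·2 + 0.13·3 + 0.07·2 + 0.14·3 = 2.27 bits/symbol.

2.27 bits/symbol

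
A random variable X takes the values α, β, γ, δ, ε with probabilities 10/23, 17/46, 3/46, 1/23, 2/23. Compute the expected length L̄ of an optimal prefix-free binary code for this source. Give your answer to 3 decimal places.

Repeatedly combine the two least-probable nodes; the expected code length is the sum of the merged weights.
merge 1/23 + 3/46 → 5/46
merge 2/23 + 5/46 → 9/46
merge 9/46 + 17/46 → 13/23
merge 10/23 + 13/23 → 1
L = 5/46 + 9/46 + 13/23 + 1 = 43/23 ≈ 1.870 bits/symbol.

1.870 bits/symbol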